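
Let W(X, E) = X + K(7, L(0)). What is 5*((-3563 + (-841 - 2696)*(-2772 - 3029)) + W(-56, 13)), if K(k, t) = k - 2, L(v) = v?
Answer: 102572615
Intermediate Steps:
K(k, t) = -2 + k
W(X, E) = 5 + X (W(X, E) = X + (-2 + 7) = X + 5 = 5 + X)
5*((-3563 + (-841 - 2696)*(-2772 - 3029)) + W(-56, 13)) = 5*((-3563 + (-841 - 2696)*(-2772 - 3029)) + (5 - 56)) = 5*((-3563 - 3537*(-5801)) - 51) = 5*((-3563 + 20518137) - 51) = 5*(20514574 - 51) = 5*20514523 = 102572615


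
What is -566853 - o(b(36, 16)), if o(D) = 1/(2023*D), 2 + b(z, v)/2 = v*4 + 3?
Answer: -149076670471/262990 ≈ -5.6685e+5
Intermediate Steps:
b(z, v) = 2 + 8*v (b(z, v) = -4 + 2*(v*4 + 3) = -4 + 2*(4*v + 3) = -4 + 2*(3 + 4*v) = -4 + (6 + 8*v) = 2 + 8*v)
o(D) = 1/(2023*D)
-566853 - o(b(36, 16)) = -566853 - 1/(2023*(2 + 8*16)) = -566853 - 1/(2023*(2 + 128)) = -566853 - 1/(2023*130) = -566853 - 1*1/262990 = -566853 - 1/262990 = -149076670471/262990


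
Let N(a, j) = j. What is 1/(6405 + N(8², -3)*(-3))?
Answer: 1/6414 ≈ 0.00015591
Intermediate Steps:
1/(6405 + N(8², -3)*(-3)) = 1/(6405 - 3*(-3)) = 1/(6405 + 9) = 1/6414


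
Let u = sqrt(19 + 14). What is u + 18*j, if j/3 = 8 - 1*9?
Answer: -54 + sqrt(33) ≈ -48.255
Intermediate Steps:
u = sqrt(33) ≈ 5.7446
j = -3 (j = 3*(8 - 1*9) = 3*(8 - 9) = 3*(-1) = -3)
u + 18*j = sqrt(33) + 18*(-3) = sqrt(33) - 54 = -54 + sqrt(33)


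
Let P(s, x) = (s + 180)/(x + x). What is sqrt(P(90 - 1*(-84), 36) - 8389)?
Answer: I*sqrt(301827)/6 ≈ 91.565*I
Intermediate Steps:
P(s, x) = (180 + s)/(2*x) (P(s, x) = (180 + s)/((2*x)) = (180 + s)*(1/(2*x)) = (180 + s)/(2*x))
sqrt(P(90 - 1*(-84), 36) - 8389) = sqrt((1/2)*(180 + (90 - 1*(-84)))/36 - 8389) = sqrt((1/2)*(1/36)*(180 + (90 + 84)) - 8389) = sqrt((1/2)*(1/36)*(180 + 174) - 8389) = sqrt((1/2)*(1/36)*354 - 8389) = sqrt(59/12 - 8389) = sqrt(-100609/12) = I*sqrt(301827)/6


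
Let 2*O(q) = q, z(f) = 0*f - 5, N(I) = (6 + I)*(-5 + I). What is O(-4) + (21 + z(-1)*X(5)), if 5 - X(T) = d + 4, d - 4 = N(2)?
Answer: -86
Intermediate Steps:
N(I) = (-5 + I)*(6 + I)
z(f) = -5 (z(f) = 0 - 5 = -5)
O(q) = q/2
d = -20 (d = 4 + (-30 + 2 + 2**2) = 4 + (-30 + 2 + 4) = 4 - 24 = -20)
X(T) = 21 (X(T) = 5 - (-20 + 4) = 5 - 1*(-16) = 5 + 16 = 21)
O(-4) + (21 + z(-1)*X(5)) = (1/2)*(-4) + (21 - 5*21) = -2 + (21 - 105) = -2 - 84 = -86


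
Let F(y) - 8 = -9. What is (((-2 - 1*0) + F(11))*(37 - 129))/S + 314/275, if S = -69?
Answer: -786/275 ≈ -2.8582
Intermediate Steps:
F(y) = -1 (F(y) = 8 - 9 = -1)
(((-2 - 1*0) + F(11))*(37 - 129))/S + 314/275 = (((-2 - 1*0) - 1)*(37 - 129))/(-69) + 314/275 = (((-2 + 0) - 1)*(-92))*(-1/69) + 314*(1/275) = ((-2 - 1)*(-92))*(-1/69) + 314/275 = -3*(-92)*(-1/69) + 314/275 = 276*(-1/69) + 314/275 = -4 + 314/275 = -786/275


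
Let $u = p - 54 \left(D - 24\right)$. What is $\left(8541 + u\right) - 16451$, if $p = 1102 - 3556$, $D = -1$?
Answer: $-9014$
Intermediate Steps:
$p = -2454$ ($p = 1102 - 3556 = -2454$)
$u = -1104$ ($u = -2454 - 54 \left(-1 - 24\right) = -2454 - 54 \left(-25\right) = -2454 - -1350 = -2454 + 1350 = -1104$)
$\left(8541 + u\right) - 16451 = \left(8541 - 1104\right) - 16451 = 7437 - 16451 = -9014$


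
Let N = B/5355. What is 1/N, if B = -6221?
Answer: -5355/6221 ≈ -0.86079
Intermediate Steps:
N = -6221/5355 ≈ -1.1617
1/N = 1/(-6221/5355) = -5355/6221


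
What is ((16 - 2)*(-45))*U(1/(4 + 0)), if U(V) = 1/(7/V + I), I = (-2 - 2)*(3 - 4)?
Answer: -315/16 ≈ -19.688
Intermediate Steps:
I = 4 (I = -4*(-1) = 4)
U(V) = 1/(4 + 7/V) (U(V) = 1/(7/V + 4) = 1/(4 + 7/V))
((16 - 2)*(-45))*U(1/(4 + 0)) = ((16 - 2)*(-45))*(1/((4 + 0)*(7 + 4/(4 + 0)))) = (14*(-45))*(1/(4*(7 + 4/4))) = -315/(2*(7 + 4*(¼))) = -315/(2*(7 + 1)) = -315/(2*8) = -630*1/32 = -315/16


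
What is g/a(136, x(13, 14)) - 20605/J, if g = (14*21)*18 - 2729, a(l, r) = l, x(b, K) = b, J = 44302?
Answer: 3257169/177208 ≈ 18.380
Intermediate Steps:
g = 2563 (g = 294*18 - 2729 = 5292 - 2729 = 2563)
g/a(136, x(13, 14)) - 20605/J = 2563/136 - 20605/44302 = 3257169/177208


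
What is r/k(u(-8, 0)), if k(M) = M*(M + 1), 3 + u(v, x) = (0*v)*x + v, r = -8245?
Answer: -1649/22 ≈ -74.955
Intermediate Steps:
u(v, x) = -3 + v (u(v, x) = -3 + ((0*v)*x + v) = -3 + (0*x + v) = -3 + (0 + v) = -3 + v)
k(M) = M*(1 + M)
r/k(u(-8, 0)) = -8245*1/((1 + (-3 - 8))*(-3 - 8)) = -8245*(-1/(11*(1 - 11))) = -8245/((-11*(-10))) = -8245/110 = -8245*1/110 = -1649/22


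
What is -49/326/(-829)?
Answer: 49/270254 ≈ 0.00018131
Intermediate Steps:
-49/326/(-829) = -49*1/326*(-1/829) = -49/326*(-1/829) = 49/270254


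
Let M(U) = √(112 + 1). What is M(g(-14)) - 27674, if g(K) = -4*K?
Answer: -27674 + √113 ≈ -27663.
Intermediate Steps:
M(U) = √113
M(g(-14)) - 27674 = √113 - 27674 = -27674 + √113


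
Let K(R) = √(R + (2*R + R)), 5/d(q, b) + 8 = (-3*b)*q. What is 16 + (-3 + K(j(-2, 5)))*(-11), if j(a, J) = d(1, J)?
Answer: 49 - 22*I*√115/23 ≈ 49.0 - 10.258*I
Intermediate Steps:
d(q, b) = 5/(-8 - 3*b*q) (d(q, b) = 5/(-8 + (-3*b)*q) = 5/(-8 - 3*b*q))
j(a, J) = -5/(8 + 3*J) (j(a, J) = -5/(8 + 3*J*1) = -5/(8 + 3*J))
K(R) = 2*√R (K(R) = √(R + 3*R) = √(4*R) = 2*√R)
16 + (-3 + K(j(-2, 5)))*(-11) = 16 + (-3 + 2*√(-5/(8 + 3*5)))*(-11) = 16 + (-3 + 2*√(-5/(8 + 15)))*(-11) = 16 + (-3 + 2*√(-5/23))*(-11) = 16 + (-3 + 2*(I*√115/23))*(-11) = 16 + (-3 + 2*I*√115/23)*(-11) = 16 + (33 - 22*I*√115/23) = 49 - 22*I*√115/23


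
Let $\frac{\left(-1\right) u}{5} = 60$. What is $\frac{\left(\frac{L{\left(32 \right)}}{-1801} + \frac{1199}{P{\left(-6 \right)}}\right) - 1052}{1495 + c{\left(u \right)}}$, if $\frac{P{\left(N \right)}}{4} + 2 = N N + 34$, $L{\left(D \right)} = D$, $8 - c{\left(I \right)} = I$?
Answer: $- \frac{171064883}{294413072} \approx -0.58104$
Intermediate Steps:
$u = -300$ ($u = \left(-5\right) 60 = -300$)
$c{\left(I \right)} = 8 - I$
$P{\left(N \right)} = 128 + 4 N^{2}$ ($P{\left(N \right)} = -8 + 4 \left(N N + 34\right) = -8 + 4 \left(N^{2} + 34\right) = -8 + 4 \left(34 + N^{2}\right) = -8 + \left(136 + 4 N^{2}\right) = 128 + 4 N^{2}$)
$\frac{\left(\frac{L{\left(32 \right)}}{-1801} + \frac{1199}{P{\left(-6 \right)}}\right) - 1052}{1495 + c{\left(u \right)}} = \frac{\left(\frac{32}{-1801} + \frac{1199}{128 + 4 \left(-6\right)^{2}}\right) - 1052}{1495 + \left(8 - -300\right)} = \frac{\left(32 \left(- \frac{1}{1801}\right) + \frac{1199}{128 + 4 \cdot 36}\right) - 1052}{1495 + \left(8 + 300\right)} = \frac{\left(- \frac{32}{1801} + \frac{1199}{128 + 144}\right) - 1052}{1495 + 308} = \frac{\left(- \frac{32}{1801} + \frac{1199}{272}\right) - 1052}{1803} = \left(\left(- \frac{32}{1801} + 1199 \cdot \frac{1}{272}\right) - 1052\right) \frac{1}{1803} = \left(\left(- \frac{32}{1801} + \frac{1199}{272}\right) - 1052\right) \frac{1}{1803} = \left(\frac{2150695}{489872} - 1052\right) \frac{1}{1803} = \left(- \frac{513194649}{489872}\right) \frac{1}{1803} = - \frac{171064883}{294413072}$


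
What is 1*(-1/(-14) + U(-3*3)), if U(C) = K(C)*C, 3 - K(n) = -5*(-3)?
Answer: 1513/14 ≈ 108.07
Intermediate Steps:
K(n) = -12 (K(n) = 3 - (-5)*(-3) = 3 - 1*15 = 3 - 15 = -12)
U(C) = -12*C
1*(-1/(-14) + U(-3*3)) = 1*(-1/(-14) - (-36)*3) = 1*(-1*(-1/14) - 12*(-9)) = 1*(1/14 + 108) = 1*(1513/14) = 1513/14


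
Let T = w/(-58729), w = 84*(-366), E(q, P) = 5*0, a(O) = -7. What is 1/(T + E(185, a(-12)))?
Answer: 58729/30744 ≈ 1.9103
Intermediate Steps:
E(q, P) = 0
w = -30744
T = 30744/58729 (T = -30744/(-58729) = -30744*(-1/58729) = 30744/58729 ≈ 0.52349)
1/(T + E(185, a(-12))) = 1/(30744/58729 + 0) = 1/(30744/58729) = 58729/30744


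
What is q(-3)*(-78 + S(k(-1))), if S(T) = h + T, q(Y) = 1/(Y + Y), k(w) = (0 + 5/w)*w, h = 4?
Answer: 23/2 ≈ 11.500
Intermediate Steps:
k(w) = 5 (k(w) = (5/w)*w = 5)
q(Y) = 1/(2*Y)
S(T) = 4 + T
q(-3)*(-78 + S(k(-1))) = ((1/2)/(-3))*(-78 + (4 + 5)) = ((1/2)*(-1/3))*(-78 + 9) = -1/6*(-69) = 23/2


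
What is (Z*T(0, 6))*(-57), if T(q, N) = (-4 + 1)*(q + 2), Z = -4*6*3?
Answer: -24624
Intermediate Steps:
Z = -72 (Z = -24*3 = -72)
T(q, N) = -6 - 3*q (T(q, N) = -3*(2 + q) = -6 - 3*q)
(Z*T(0, 6))*(-57) = -72*(-6 - 3*0)*(-57) = -72*(-6 + 0)*(-57) = -72*(-6)*(-57) = 432*(-57) = -24624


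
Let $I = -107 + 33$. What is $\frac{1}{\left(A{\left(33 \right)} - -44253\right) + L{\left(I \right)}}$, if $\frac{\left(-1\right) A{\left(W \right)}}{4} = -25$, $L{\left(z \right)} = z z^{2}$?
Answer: $- \frac{1}{360871} \approx -2.7711 \cdot 10^{-6}$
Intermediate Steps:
$I = -74$
$L{\left(z \right)} = z^{3}$
$A{\left(W \right)} = 100$ ($A{\left(W \right)} = \left(-4\right) \left(-25\right) = 100$)
$\frac{1}{\left(A{\left(33 \right)} - -44253\right) + L{\left(I \right)}} = \frac{1}{\left(100 - -44253\right) + \left(-74\right)^{3}} = \frac{1}{\left(100 + 44253\right) - 405224} = \frac{1}{44353 - 405224} = \frac{1}{-360871} = - \frac{1}{360871}$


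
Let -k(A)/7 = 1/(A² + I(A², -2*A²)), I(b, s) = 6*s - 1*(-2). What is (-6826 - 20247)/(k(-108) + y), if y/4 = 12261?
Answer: -3473520046/6292443295 ≈ -0.55201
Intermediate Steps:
y = 49044 (y = 4*12261 = 49044)
I(b, s) = 2 + 6*s (I(b, s) = 6*s + 2 = 2 + 6*s)
k(A) = -7/(2 - 11*A²) (k(A) = -7/(A² + (2 + 6*(-2*A²))) = -7/(A² + (2 - 12*A²)) = -7/(2 - 11*A²))
(-6826 - 20247)/(k(-108) + y) = (-6826 - 20247)/(7/(-2 + 11*(-108)²) + 49044) = -27073/(7/(-2 + 11*11664) + 49044) = -27073/(7/(-2 + 128304) + 49044) = -27073/(7/128302 + 49044) = -27073/6292443295/128302 = -27073*128302/6292443295 = -3473520046/6292443295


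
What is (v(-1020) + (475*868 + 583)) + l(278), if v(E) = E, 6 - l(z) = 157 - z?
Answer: 411990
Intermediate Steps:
l(z) = -151 + z (l(z) = 6 - (157 - z) = 6 + (-157 + z) = -151 + z)
(v(-1020) + (475*868 + 583)) + l(278) = (-1020 + (475*868 + 583)) + (-151 + 278) = (-1020 + (412300 + 583)) + 127 = (-1020 + 412883) + 127 = 411863 + 127 = 411990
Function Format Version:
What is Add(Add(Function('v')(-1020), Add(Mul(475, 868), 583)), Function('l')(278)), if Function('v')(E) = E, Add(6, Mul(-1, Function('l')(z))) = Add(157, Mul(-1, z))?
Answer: 411990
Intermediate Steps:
Function('l')(z) = Add(-151, z) (Function('l')(z) = Add(6, Mul(-1, Add(157, Mul(-1, z)))) = Add(6, Add(-157, z)) = Add(-151, z))
Add(Add(Function('v')(-1020), Add(Mul(475, 868), 583)), Function('l')(278)) = Add(Add(-1020, Add(Mul(475, 868), 583)), Add(-151, 278)) = Add(Add(-1020, Add(412300, 583)), 127) = Add(Add(-1020, 412883), 127) = Add(411863, 127) = 411990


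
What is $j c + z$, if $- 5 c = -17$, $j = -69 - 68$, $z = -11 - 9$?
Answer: $- \frac{2429}{5} \approx -485.8$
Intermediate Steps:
$z = -20$ ($z = -11 - 9 = -20$)
$j = -137$ ($j = -69 - 68 = -137$)
$c = \frac{17}{5}$ ($c = \left(- \frac{1}{5}\right) \left(-17\right) = \frac{17}{5} \approx 3.4$)
$j c + z = \left(-137\right) \frac{17}{5} - 20 = - \frac{2329}{5} - 20 = - \frac{2429}{5}$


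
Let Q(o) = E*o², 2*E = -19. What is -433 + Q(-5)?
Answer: -1341/2 ≈ -670.50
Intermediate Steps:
E = -19/2 (E = (½)*(-19) = -19/2 ≈ -9.5000)
Q(o) = -19*o²/2
-433 + Q(-5) = -433 - 19/2*(-5)² = -433 - 19/2*25 = -433 - 475/2 = -1341/2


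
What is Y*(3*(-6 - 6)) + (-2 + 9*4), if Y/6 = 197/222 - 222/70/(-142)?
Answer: -14941046/91945 ≈ -162.50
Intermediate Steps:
Y = 501866/91945 (Y = 6*(197/222 - 222/70/(-142)) = 6*(197*(1/222) - 222*1/70*(-1/142)) = 6*(197/222 - 111/35*(-1/142)) = 6*(197/222 + 111/4970) = 6*(250933/275835) = 501866/91945 ≈ 5.4583)
Y*(3*(-6 - 6)) + (-2 + 9*4) = 501866*(3*(-6 - 6))/91945 + (-2 + 9*4) = 501866*(3*(-12))/91945 + (-2 + 36) = (501866/91945)*(-36) + 34 = -18067176/91945 + 34 = -14941046/91945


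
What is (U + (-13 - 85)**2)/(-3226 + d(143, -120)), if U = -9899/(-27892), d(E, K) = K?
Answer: -14099193/4911928 ≈ -2.8704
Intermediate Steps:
U = 521/1468 (U = -9899*(-1/27892) = 521/1468 ≈ 0.35490)
(U + (-13 - 85)**2)/(-3226 + d(143, -120)) = (521/1468 + (-13 - 85)**2)/(-3226 - 120) = (521/1468 + (-98)**2)/(-3346) = (521/1468 + 9604)*(-1/3346) = (14099193/1468)*(-1/3346) = -14099193/4911928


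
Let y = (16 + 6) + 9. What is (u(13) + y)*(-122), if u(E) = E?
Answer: -5368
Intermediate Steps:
y = 31 (y = 22 + 9 = 31)
(u(13) + y)*(-122) = (13 + 31)*(-122) = 44*(-122) = -5368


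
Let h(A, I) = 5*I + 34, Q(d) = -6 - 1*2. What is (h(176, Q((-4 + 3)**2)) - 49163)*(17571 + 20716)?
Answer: -1882533503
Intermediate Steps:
Q(d) = -8 (Q(d) = -6 - 2 = -8)
h(A, I) = 34 + 5*I
(h(176, Q((-4 + 3)**2)) - 49163)*(17571 + 20716) = ((34 + 5*(-8)) - 49163)*(17571 + 20716) = ((34 - 40) - 49163)*38287 = (-6 - 49163)*38287 = -49169*38287 = -1882533503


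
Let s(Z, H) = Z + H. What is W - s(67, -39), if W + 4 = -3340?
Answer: -3372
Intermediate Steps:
s(Z, H) = H + Z
W = -3344 (W = -4 - 3340 = -3344)
W - s(67, -39) = -3344 - (-39 + 67) = -3344 - 1*28 = -3344 - 28 = -3372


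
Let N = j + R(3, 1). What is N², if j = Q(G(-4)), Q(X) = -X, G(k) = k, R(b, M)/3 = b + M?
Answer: 256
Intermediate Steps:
R(b, M) = 3*M + 3*b (R(b, M) = 3*(b + M) = 3*(M + b) = 3*M + 3*b)
j = 4 (j = -1*(-4) = 4)
N = 16 (N = 4 + (3*1 + 3*3) = 4 + (3 + 9) = 4 + 12 = 16)
N² = 16² = 256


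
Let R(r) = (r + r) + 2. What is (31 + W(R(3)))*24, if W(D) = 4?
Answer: 840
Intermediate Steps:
R(r) = 2 + 2*r (R(r) = 2*r + 2 = 2 + 2*r)
(31 + W(R(3)))*24 = (31 + 4)*24 = 35*24 = 840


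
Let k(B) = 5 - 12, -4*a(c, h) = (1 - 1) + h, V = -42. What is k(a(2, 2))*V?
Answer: 294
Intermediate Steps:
a(c, h) = -h/4 (a(c, h) = -((1 - 1) + h)/4 = -(0 + h)/4 = -h/4)
k(B) = -7
k(a(2, 2))*V = -7*(-42) = 294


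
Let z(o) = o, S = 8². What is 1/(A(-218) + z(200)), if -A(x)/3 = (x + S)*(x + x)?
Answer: -1/201232 ≈ -4.9694e-6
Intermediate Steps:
S = 64
A(x) = -6*x*(64 + x) (A(x) = -3*(x + 64)*(x + x) = -3*(64 + x)*2*x = -6*x*(64 + x))
1/(A(-218) + z(200)) = 1/(-6*(-218)*(64 - 218) + 200) = 1/(-6*(-218)*(-154) + 200) = 1/(-201432 + 200) = 1/(-201232) = -1/201232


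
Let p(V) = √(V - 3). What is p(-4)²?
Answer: -7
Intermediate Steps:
p(V) = √(-3 + V)
p(-4)² = (√(-3 - 4))² = (√(-7))² = (I*√7)² = -7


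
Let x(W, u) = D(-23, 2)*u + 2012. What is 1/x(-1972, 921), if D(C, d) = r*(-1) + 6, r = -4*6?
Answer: 1/29642 ≈ 3.3736e-5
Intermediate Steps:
r = -24
D(C, d) = 30 (D(C, d) = -24*(-1) + 6 = 24 + 6 = 30)
x(W, u) = 2012 + 30*u (x(W, u) = 30*u + 2012 = 2012 + 30*u)
1/x(-1972, 921) = 1/(2012 + 30*921) = 1/(2012 + 27630) = 1/29642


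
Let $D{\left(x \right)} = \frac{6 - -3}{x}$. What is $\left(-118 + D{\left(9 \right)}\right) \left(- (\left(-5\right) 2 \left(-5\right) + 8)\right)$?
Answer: $6786$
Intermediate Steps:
$D{\left(x \right)} = \frac{9}{x}$ ($D{\left(x \right)} = \frac{6 + 3}{x} = \frac{9}{x}$)
$\left(-118 + D{\left(9 \right)}\right) \left(- (\left(-5\right) 2 \left(-5\right) + 8)\right) = \left(-118 + \frac{9}{9}\right) \left(- (\left(-5\right) 2 \left(-5\right) + 8)\right) = \left(-118 + 9 \cdot \frac{1}{9}\right) \left(- (\left(-10\right) \left(-5\right) + 8)\right) = \left(-118 + 1\right) \left(- (50 + 8)\right) = - 117 \left(\left(-1\right) 58\right) = \left(-117\right) \left(-58\right) = 6786$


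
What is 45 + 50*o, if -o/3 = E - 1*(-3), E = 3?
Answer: -855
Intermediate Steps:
o = -18 (o = -3*(3 - 1*(-3)) = -3*(3 + 3) = -3*6 = -18)
45 + 50*o = 45 + 50*(-18) = 45 - 900 = -855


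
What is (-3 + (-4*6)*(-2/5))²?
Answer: 1089/25 ≈ 43.560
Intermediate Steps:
(-3 + (-4*6)*(-2/5))² = (-3 - (-48)/5)² = (-3 - 24*(-⅖))² = (-3 + 48/5)² = (33/5)² = 1089/25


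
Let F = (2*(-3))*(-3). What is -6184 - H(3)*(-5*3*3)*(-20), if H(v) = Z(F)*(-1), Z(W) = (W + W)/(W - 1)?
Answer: -72728/17 ≈ -4278.1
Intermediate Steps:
F = 18 (F = -6*(-3) = 18)
Z(W) = 2*W/(-1 + W) (Z(W) = (2*W)/(-1 + W) = 2*W/(-1 + W))
H(v) = -36/17 (H(v) = (2*18/(-1 + 18))*(-1) = (2*18/17)*(-1) = (2*18*(1/17))*(-1) = (36/17)*(-1) = -36/17)
-6184 - H(3)*(-5*3*3)*(-20) = -6184 - (-36*(-5*3)*3/17)*(-20) = -6184 - (-(-540)*3/17)*(-20) = -6184 - (-36/17*(-45))*(-20) = -6184 - 1620*(-20)/17 = -6184 - 1*(-32400/17) = -6184 + 32400/17 = -72728/17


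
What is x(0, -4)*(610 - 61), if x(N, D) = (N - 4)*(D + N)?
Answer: 8784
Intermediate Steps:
x(N, D) = (-4 + N)*(D + N)
x(0, -4)*(610 - 61) = (0**2 - 4*(-4) - 4*0 - 4*0)*(610 - 61) = (0 + 16 + 0 + 0)*549 = 16*549 = 8784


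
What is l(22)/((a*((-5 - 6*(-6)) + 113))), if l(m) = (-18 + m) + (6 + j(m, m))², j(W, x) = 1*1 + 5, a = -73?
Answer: -37/2628 ≈ -0.014079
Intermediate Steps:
j(W, x) = 6 (j(W, x) = 1 + 5 = 6)
l(m) = 126 + m (l(m) = (-18 + m) + (6 + 6)² = (-18 + m) + 12² = (-18 + m) + 144 = 126 + m)
l(22)/((a*((-5 - 6*(-6)) + 113))) = (126 + 22)/((-73*((-5 - 6*(-6)) + 113))) = 148/((-73*((-5 + 36) + 113))) = 148/((-73*(31 + 113))) = 148/((-73*144)) = 148/(-10512) = 148*(-1/10512) = -37/2628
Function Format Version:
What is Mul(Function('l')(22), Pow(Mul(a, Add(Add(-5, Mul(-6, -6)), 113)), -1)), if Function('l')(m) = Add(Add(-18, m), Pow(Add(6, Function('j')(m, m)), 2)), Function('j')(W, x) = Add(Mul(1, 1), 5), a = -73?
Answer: Rational(-37, 2628) ≈ -0.014079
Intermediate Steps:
Function('j')(W, x) = 6 (Function('j')(W, x) = Add(1, 5) = 6)
Function('l')(m) = Add(126, m) (Function('l')(m) = Add(Add(-18, m), Pow(Add(6, 6), 2)) = Add(Add(-18, m), Pow(12, 2)) = Add(Add(-18, m), 144) = Add(126, m))
Mul(Function('l')(22), Pow(Mul(a, Add(Add(-5, Mul(-6, -6)), 113)), -1)) = Mul(Add(126, 22), Pow(Mul(-73, Add(Add(-5, Mul(-6, -6)), 113)), -1)) = Mul(148, Pow(Mul(-73, Add(Add(-5, 36), 113)), -1)) = Mul(148, Pow(Mul(-73, Add(31, 113)), -1)) = Mul(148, Pow(Mul(-73, 144), -1)) = Mul(148, Pow(-10512, -1)) = Mul(148, Rational(-1, 10512)) = Rational(-37, 2628)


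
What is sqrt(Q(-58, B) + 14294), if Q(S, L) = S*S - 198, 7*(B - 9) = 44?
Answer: 6*sqrt(485) ≈ 132.14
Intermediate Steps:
B = 107/7 (B = 9 + (1/7)*44 = 9 + 44/7 = 107/7 ≈ 15.286)
Q(S, L) = -198 + S**2 (Q(S, L) = S**2 - 198 = -198 + S**2)
sqrt(Q(-58, B) + 14294) = sqrt((-198 + (-58)**2) + 14294) = sqrt((-198 + 3364) + 14294) = sqrt(3166 + 14294) = sqrt(17460) = 6*sqrt(485)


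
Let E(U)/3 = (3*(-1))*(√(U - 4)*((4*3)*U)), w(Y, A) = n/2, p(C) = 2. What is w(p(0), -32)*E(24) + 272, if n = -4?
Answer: 272 + 10368*√5 ≈ 23456.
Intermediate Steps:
w(Y, A) = -2 (w(Y, A) = -4/2 = -4*½ = -2)
E(U) = -108*U*√(-4 + U) (E(U) = 3*((3*(-1))*(√(U - 4)*((4*3)*U))) = 3*(-3*√(-4 + U)*12*U) = 3*(-36*U*√(-4 + U)) = -108*U*√(-4 + U))
w(p(0), -32)*E(24) + 272 = -(-216)*24*√(-4 + 24) + 272 = -(-216)*24*√20 + 272 = -(-216)*24*2*√5 + 272 = -(-10368)*√5 + 272 = 10368*√5 + 272 = 272 + 10368*√5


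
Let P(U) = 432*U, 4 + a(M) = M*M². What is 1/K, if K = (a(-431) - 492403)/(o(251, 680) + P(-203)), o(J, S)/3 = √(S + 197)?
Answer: 6264/5753957 - 3*√877/80555398 ≈ 0.0010875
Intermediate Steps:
o(J, S) = 3*√(197 + S) (o(J, S) = 3*√(S + 197) = 3*√(197 + S))
a(M) = -4 + M³ (a(M) = -4 + M*M² = -4 + M³)
K = -80555398/(-87696 + 3*√877) (K = ((-4 + (-431)³) - 492403)/(3*√(197 + 680) + 432*(-203)) = ((-4 - 80062991) - 492403)/(3*√877 - 87696) = (-80062995 - 492403)/(-87696 + 3*√877) = -80555398/(-87696 + 3*√877) ≈ 919.51)
1/K = 1/(784931798112/854508947 + 80555398*√877/2563526841)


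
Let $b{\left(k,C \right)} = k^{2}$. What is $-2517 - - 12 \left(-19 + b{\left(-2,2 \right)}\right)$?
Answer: $-2697$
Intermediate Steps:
$-2517 - - 12 \left(-19 + b{\left(-2,2 \right)}\right) = -2517 - - 12 \left(-19 + \left(-2\right)^{2}\right) = -2517 - - 12 \left(-19 + 4\right) = -2517 - \left(-12\right) \left(-15\right) = -2517 - 180 = -2697$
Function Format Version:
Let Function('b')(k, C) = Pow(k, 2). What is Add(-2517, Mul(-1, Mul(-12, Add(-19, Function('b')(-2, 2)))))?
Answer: -2697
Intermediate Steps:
Add(-2517, Mul(-1, Mul(-12, Add(-19, Function('b')(-2, 2))))) = Add(-2517, Mul(-1, Mul(-12, Add(-19, Pow(-2, 2))))) = Add(-2517, Mul(-1, Mul(-12, Add(-19, 4)))) = Add(-2517, Mul(-1, Mul(-12, -15))) = Add(-2517, Mul(-1, 180)) = Add(-2517, -180) = -2697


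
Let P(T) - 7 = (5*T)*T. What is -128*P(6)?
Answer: -23936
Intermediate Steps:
P(T) = 7 + 5*T² (P(T) = 7 + (5*T)*T = 7 + 5*T²)
-128*P(6) = -128*(7 + 5*6²) = -128*(7 + 5*36) = -128*(7 + 180) = -128*187 = -23936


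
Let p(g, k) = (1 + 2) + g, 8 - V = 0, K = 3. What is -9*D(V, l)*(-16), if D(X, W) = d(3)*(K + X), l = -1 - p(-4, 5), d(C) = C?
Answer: 4752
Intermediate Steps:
V = 8 (V = 8 - 1*0 = 8 + 0 = 8)
p(g, k) = 3 + g
l = 0 (l = -1 - (3 - 4) = -1 - 1*(-1) = -1 + 1 = 0)
D(X, W) = 9 + 3*X (D(X, W) = 3*(3 + X) = 9 + 3*X)
-9*D(V, l)*(-16) = -9*(9 + 3*8)*(-16) = -9*(9 + 24)*(-16) = -9*33*(-16) = -297*(-16) = 4752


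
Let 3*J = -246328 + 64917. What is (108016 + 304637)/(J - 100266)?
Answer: -1237959/482209 ≈ -2.5673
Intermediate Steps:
J = -181411/3 (J = (-246328 + 64917)/3 = (1/3)*(-181411) = -181411/3 ≈ -60470.)
(108016 + 304637)/(J - 100266) = (108016 + 304637)/(-181411/3 - 100266) = 412653/(-482209/3) = 412653*(-3/482209) = -1237959/482209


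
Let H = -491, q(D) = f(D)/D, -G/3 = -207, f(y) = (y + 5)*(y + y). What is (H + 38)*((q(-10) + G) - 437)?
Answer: -78822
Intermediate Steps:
f(y) = 2*y*(5 + y) (f(y) = (5 + y)*(2*y) = 2*y*(5 + y))
G = 621 (G = -3*(-207) = 621)
q(D) = 10 + 2*D (q(D) = (2*D*(5 + D))/D = 10 + 2*D)
(H + 38)*((q(-10) + G) - 437) = (-491 + 38)*(((10 + 2*(-10)) + 621) - 437) = -453*(((10 - 20) + 621) - 437) = -453*((-10 + 621) - 437) = -453*(611 - 437) = -453*174 = -78822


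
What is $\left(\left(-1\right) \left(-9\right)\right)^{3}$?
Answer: $729$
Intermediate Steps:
$\left(\left(-1\right) \left(-9\right)\right)^{3} = 9^{3} = 729$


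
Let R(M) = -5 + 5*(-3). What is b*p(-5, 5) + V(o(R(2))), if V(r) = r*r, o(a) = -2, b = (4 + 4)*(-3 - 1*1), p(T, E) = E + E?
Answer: -316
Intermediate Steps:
p(T, E) = 2*E
R(M) = -20 (R(M) = -5 - 15 = -20)
b = -32 (b = 8*(-3 - 1) = 8*(-4) = -32)
V(r) = r²
b*p(-5, 5) + V(o(R(2))) = -64*5 + (-2)² = -32*10 + 4 = -320 + 4 = -316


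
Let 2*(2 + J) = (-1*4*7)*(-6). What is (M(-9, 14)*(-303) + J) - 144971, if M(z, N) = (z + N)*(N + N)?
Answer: -187309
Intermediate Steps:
M(z, N) = 2*N*(N + z) (M(z, N) = (N + z)*(2*N) = 2*N*(N + z))
J = 82 (J = -2 + ((-1*4*7)*(-6))/2 = -2 + (-4*7*(-6))/2 = -2 + (-28*(-6))/2 = -2 + (½)*168 = -2 + 84 = 82)
(M(-9, 14)*(-303) + J) - 144971 = ((2*14*(14 - 9))*(-303) + 82) - 144971 = ((2*14*5)*(-303) + 82) - 144971 = (140*(-303) + 82) - 144971 = (-42420 + 82) - 144971 = -42338 - 144971 = -187309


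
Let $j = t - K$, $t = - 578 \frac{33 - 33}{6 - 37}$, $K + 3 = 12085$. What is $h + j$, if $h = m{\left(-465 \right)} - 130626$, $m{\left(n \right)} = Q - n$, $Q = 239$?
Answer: $-142004$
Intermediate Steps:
$K = 12082$ ($K = -3 + 12085 = 12082$)
$m{\left(n \right)} = 239 - n$
$h = -129922$ ($h = \left(239 - -465\right) - 130626 = \left(239 + 465\right) - 130626 = 704 - 130626 = -129922$)
$t = 0$ ($t = - 578 \frac{0}{-31} = - 578 \cdot 0 \left(- \frac{1}{31}\right) = \left(-578\right) 0 = 0$)
$j = -12082$ ($j = 0 - 12082 = -12082$)
$h + j = -129922 - 12082 = -142004$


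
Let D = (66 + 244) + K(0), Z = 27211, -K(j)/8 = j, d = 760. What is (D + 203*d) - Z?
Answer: 127379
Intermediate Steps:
K(j) = -8*j
D = 310 (D = (66 + 244) - 8*0 = 310 + 0 = 310)
(D + 203*d) - Z = (310 + 203*760) - 1*27211 = (310 + 154280) - 27211 = 154590 - 27211 = 127379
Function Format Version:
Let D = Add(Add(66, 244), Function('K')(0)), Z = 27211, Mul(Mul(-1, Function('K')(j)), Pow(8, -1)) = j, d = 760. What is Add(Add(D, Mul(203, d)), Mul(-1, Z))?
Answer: 127379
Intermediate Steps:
Function('K')(j) = Mul(-8, j)
D = 310 (D = Add(Add(66, 244), Mul(-8, 0)) = Add(310, 0) = 310)
Add(Add(D, Mul(203, d)), Mul(-1, Z)) = Add(Add(310, Mul(203, 760)), Mul(-1, 27211)) = Add(Add(310, 154280), -27211) = Add(154590, -27211) = 127379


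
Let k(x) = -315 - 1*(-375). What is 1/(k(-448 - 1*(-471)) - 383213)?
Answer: -1/383153 ≈ -2.6099e-6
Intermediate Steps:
k(x) = 60 (k(x) = -315 + 375 = 60)
1/(k(-448 - 1*(-471)) - 383213) = 1/(60 - 383213) = 1/(-383153) = -1/383153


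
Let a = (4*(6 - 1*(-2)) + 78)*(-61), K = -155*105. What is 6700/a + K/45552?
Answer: -13813455/10188464 ≈ -1.3558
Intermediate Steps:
K = -16275
a = -6710 (a = (4*(6 + 2) + 78)*(-61) = (4*8 + 78)*(-61) = (32 + 78)*(-61) = 110*(-61) = -6710)
6700/a + K/45552 = 6700/(-6710) - 16275/45552 = 6700*(-1/6710) - 16275*1/45552 = -670/671 - 5425/15184 = -13813455/10188464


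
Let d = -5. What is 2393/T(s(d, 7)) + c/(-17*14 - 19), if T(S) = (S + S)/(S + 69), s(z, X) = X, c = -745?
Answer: 23375253/1799 ≈ 12993.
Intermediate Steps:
T(S) = 2*S/(69 + S) (T(S) = (2*S)/(69 + S) = 2*S/(69 + S))
2393/T(s(d, 7)) + c/(-17*14 - 19) = 2393/((2*7/(69 + 7))) - 745/(-17*14 - 19) = 2393/((2*7/76)) - 745/(-238 - 19) = 2393/((2*7*(1/76))) - 745/(-257) = 2393/(7/38) - 745*(-1/257) = 2393*(38/7) + 745/257 = 90934/7 + 745/257 = 23375253/1799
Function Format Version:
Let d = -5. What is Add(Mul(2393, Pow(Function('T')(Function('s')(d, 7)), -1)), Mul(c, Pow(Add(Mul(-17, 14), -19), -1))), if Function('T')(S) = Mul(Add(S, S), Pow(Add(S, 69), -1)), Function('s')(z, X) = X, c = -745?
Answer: Rational(23375253, 1799) ≈ 12993.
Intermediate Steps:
Function('T')(S) = Mul(2, S, Pow(Add(69, S), -1)) (Function('T')(S) = Mul(Mul(2, S), Pow(Add(69, S), -1)) = Mul(2, S, Pow(Add(69, S), -1)))
Add(Mul(2393, Pow(Function('T')(Function('s')(d, 7)), -1)), Mul(c, Pow(Add(Mul(-17, 14), -19), -1))) = Add(Mul(2393, Pow(Mul(2, 7, Pow(Add(69, 7), -1)), -1)), Mul(-745, Pow(Add(Mul(-17, 14), -19), -1))) = Add(Mul(2393, Pow(Mul(2, 7, Pow(76, -1)), -1)), Mul(-745, Pow(Add(-238, -19), -1))) = Add(Mul(2393, Pow(Mul(2, 7, Rational(1, 76)), -1)), Mul(-745, Pow(-257, -1))) = Add(Mul(2393, Pow(Rational(7, 38), -1)), Mul(-745, Rational(-1, 257))) = Add(Mul(2393, Rational(38, 7)), Rational(745, 257)) = Add(Rational(90934, 7), Rational(745, 257)) = Rational(23375253, 1799)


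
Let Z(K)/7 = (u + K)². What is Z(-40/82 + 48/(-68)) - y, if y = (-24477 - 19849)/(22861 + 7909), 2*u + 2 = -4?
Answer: 54759142266/439657145 ≈ 124.55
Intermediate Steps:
u = -3 (u = -1 + (½)*(-4) = -1 - 2 = -3)
Z(K) = 7*(-3 + K)²
y = -22163/15385 (y = -44326/30770 = -44326*1/30770 = -22163/15385 ≈ -1.4406)
Z(-40/82 + 48/(-68)) - y = 7*(-3 + (-40/82 + 48/(-68)))² - 1*(-22163/15385) = 7*(-3 + (-40*1/82 + 48*(-1/68)))² + 22163/15385 = 7*(-3 + (-20/41 - 12/17))² + 22163/15385 = 7*(-3 - 832/697)² + 22163/15385 = 7*(-2923/697)² + 22163/15385 = 7*(8543929/485809) + 22163/15385 = 59807503/485809 + 22163/15385 = 54759142266/439657145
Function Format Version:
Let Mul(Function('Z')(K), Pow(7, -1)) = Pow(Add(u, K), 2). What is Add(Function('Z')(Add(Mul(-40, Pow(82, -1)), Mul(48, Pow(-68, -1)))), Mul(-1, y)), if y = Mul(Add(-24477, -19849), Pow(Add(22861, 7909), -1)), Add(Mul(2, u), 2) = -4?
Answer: Rational(54759142266, 439657145) ≈ 124.55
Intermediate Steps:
u = -3 (u = Add(-1, Mul(Rational(1, 2), -4)) = Add(-1, -2) = -3)
Function('Z')(K) = Mul(7, Pow(Add(-3, K), 2))
y = Rational(-22163, 15385) (y = Mul(-44326, Pow(30770, -1)) = Mul(-44326, Rational(1, 30770)) = Rational(-22163, 15385) ≈ -1.4406)
Add(Function('Z')(Add(Mul(-40, Pow(82, -1)), Mul(48, Pow(-68, -1)))), Mul(-1, y)) = Add(Mul(7, Pow(Add(-3, Add(Mul(-40, Pow(82, -1)), Mul(48, Pow(-68, -1)))), 2)), Mul(-1, Rational(-22163, 15385))) = Add(Mul(7, Pow(Add(-3, Add(Mul(-40, Rational(1, 82)), Mul(48, Rational(-1, 68)))), 2)), Rational(22163, 15385)) = Add(Mul(7, Pow(Add(-3, Add(Rational(-20, 41), Rational(-12, 17))), 2)), Rational(22163, 15385)) = Add(Mul(7, Pow(Add(-3, Rational(-832, 697)), 2)), Rational(22163, 15385)) = Add(Mul(7, Pow(Rational(-2923, 697), 2)), Rational(22163, 15385)) = Add(Mul(7, Rational(8543929, 485809)), Rational(22163, 15385)) = Add(Rational(59807503, 485809), Rational(22163, 15385)) = Rational(54759142266, 439657145)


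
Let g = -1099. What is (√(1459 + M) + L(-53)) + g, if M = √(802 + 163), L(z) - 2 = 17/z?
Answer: -58158/53 + √(1459 + √965) ≈ -1058.7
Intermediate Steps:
L(z) = 2 + 17/z
M = √965 ≈ 31.064
(√(1459 + M) + L(-53)) + g = (√(1459 + √965) + (2 + 17/(-53))) - 1099 = (√(1459 + √965) + (2 + 17*(-1/53))) - 1099 = (√(1459 + √965) + (2 - 17/53)) - 1099 = (√(1459 + √965) + 89/53) - 1099 = (89/53 + √(1459 + √965)) - 1099 = -58158/53 + √(1459 + √965)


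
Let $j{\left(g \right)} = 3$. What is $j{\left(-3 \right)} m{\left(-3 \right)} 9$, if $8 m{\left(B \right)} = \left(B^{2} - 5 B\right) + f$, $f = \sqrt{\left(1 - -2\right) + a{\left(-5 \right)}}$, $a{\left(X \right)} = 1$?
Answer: $\frac{351}{4} \approx 87.75$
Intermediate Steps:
$f = 2$ ($f = \sqrt{\left(1 - -2\right) + 1} = \sqrt{\left(1 + 2\right) + 1} = \sqrt{3 + 1} = \sqrt{4} = 2$)
$m{\left(B \right)} = \frac{1}{4} - \frac{5 B}{8} + \frac{B^{2}}{8}$ ($m{\left(B \right)} = \frac{\left(B^{2} - 5 B\right) + 2}{8} = \frac{2 + B^{2} - 5 B}{8} = \frac{1}{4} - \frac{5 B}{8} + \frac{B^{2}}{8}$)
$j{\left(-3 \right)} m{\left(-3 \right)} 9 = 3 \left(\frac{1}{4} - - \frac{15}{8} + \frac{\left(-3\right)^{2}}{8}\right) 9 = 3 \left(\frac{1}{4} + \frac{15}{8} + \frac{1}{8} \cdot 9\right) 9 = 3 \left(\frac{1}{4} + \frac{15}{8} + \frac{9}{8}\right) 9 = 3 \cdot \frac{13}{4} \cdot 9 = \frac{39}{4} \cdot 9 = \frac{351}{4}$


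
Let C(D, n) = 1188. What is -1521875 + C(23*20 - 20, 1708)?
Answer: -1520687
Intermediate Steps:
-1521875 + C(23*20 - 20, 1708) = -1521875 + 1188 = -1520687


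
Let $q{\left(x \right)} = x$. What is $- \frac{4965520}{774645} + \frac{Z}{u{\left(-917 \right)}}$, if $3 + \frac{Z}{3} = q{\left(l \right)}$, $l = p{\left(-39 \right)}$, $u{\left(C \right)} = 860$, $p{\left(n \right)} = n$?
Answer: $- \frac{10158029}{1549290} \approx -6.5566$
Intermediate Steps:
$l = -39$
$Z = -126$ ($Z = -9 + 3 \left(-39\right) = -9 - 117 = -126$)
$- \frac{4965520}{774645} + \frac{Z}{u{\left(-917 \right)}} = - \frac{4965520}{774645} - \frac{126}{860} = \left(-4965520\right) \frac{1}{774645} - \frac{63}{430} = - \frac{993104}{154929} - \frac{63}{430} = - \frac{10158029}{1549290}$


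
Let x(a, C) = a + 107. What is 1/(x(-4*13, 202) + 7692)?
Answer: 1/7747 ≈ 0.00012908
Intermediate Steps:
x(a, C) = 107 + a
1/(x(-4*13, 202) + 7692) = 1/((107 - 4*13) + 7692) = 1/((107 - 52) + 7692) = 1/(55 + 7692) = 1/7747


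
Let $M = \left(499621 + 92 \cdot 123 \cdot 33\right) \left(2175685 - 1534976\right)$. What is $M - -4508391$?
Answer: $559374860132$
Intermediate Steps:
$M = 559370351741$ ($M = \left(499621 + 11316 \cdot 33\right) 640709 = \left(499621 + 373428\right) 640709 = 873049 \cdot 640709 = 559370351741$)
$M - -4508391 = 559370351741 - -4508391 = 559370351741 + 4508391 = 559374860132$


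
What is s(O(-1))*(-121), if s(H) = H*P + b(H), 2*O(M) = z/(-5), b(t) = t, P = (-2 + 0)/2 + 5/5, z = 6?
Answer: 363/5 ≈ 72.600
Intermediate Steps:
P = 0 (P = -2*½ + 5*(⅕) = -1 + 1 = 0)
O(M) = -⅗ (O(M) = (6/(-5))/2 = (6*(-⅕))/2 = (½)*(-6/5) = -⅗)
s(H) = H (s(H) = H*0 + H = 0 + H = H)
s(O(-1))*(-121) = -⅗*(-121) = 363/5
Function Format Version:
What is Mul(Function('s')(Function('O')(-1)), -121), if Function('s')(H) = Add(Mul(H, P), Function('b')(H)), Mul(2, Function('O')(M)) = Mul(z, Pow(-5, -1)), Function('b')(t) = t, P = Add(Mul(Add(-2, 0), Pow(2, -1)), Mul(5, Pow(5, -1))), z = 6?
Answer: Rational(363, 5) ≈ 72.600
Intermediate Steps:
P = 0 (P = Add(Mul(-2, Rational(1, 2)), Mul(5, Rational(1, 5))) = Add(-1, 1) = 0)
Function('O')(M) = Rational(-3, 5) (Function('O')(M) = Mul(Rational(1, 2), Mul(6, Pow(-5, -1))) = Mul(Rational(1, 2), Mul(6, Rational(-1, 5))) = Mul(Rational(1, 2), Rational(-6, 5)) = Rational(-3, 5))
Function('s')(H) = H (Function('s')(H) = Add(Mul(H, 0), H) = Add(0, H) = H)
Mul(Function('s')(Function('O')(-1)), -121) = Mul(Rational(-3, 5), -121) = Rational(363, 5)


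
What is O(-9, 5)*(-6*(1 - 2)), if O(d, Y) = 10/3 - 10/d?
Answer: 80/3 ≈ 26.667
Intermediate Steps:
O(d, Y) = 10/3 - 10/d (O(d, Y) = 10*(⅓) - 10/d = 10/3 - 10/d)
O(-9, 5)*(-6*(1 - 2)) = (10/3 - 10/(-9))*(-6*(1 - 2)) = (10/3 - 10*(-⅑))*(-6*(-1)) = (10/3 + 10/9)*6 = (40/9)*6 = 80/3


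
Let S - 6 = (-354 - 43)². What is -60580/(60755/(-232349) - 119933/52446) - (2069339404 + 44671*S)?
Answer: -1214137420832365831/133273259 ≈ -9.1101e+9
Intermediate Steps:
S = 157615 (S = 6 + (-354 - 43)² = 6 + (-397)² = 6 + 157609 = 157615)
-60580/(60755/(-232349) - 119933/52446) - (2069339404 + 44671*S) = -60580/(60755/(-232349) - 119933/52446) - 44671/(1/(157615 + 46324)) = -60580/(60755*(-1/232349) - 119933*1/52446) - 44671/(1/203939) = -60580/(-60755/232349 - 119933/52446) - 44671/1/203939 = -60580/(-31052669347/12185775654) - 44671*203939 = -60580*(-12185775654/31052669347) - 9110159069 = 3168301670040/133273259 - 9110159069 = -1214137420832365831/133273259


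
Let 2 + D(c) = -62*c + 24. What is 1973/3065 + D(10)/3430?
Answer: 493452/1051295 ≈ 0.46938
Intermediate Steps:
D(c) = 22 - 62*c (D(c) = -2 + (-62*c + 24) = -2 + (24 - 62*c) = 22 - 62*c)
1973/3065 + D(10)/3430 = 1973/3065 + (22 - 62*10)/3430 = 1973*(1/3065) + (22 - 620)*(1/3430) = 1973/3065 - 598*1/3430 = 1973/3065 - 299/1715 = 493452/1051295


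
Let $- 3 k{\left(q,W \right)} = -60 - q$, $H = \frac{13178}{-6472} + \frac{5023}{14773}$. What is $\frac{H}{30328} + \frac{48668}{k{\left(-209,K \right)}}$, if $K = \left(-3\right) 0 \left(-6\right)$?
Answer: $- \frac{211682892429791017}{216026610037216} \approx -979.89$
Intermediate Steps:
$K = 0$ ($K = 0 \left(-6\right) = 0$)
$H = - \frac{81084869}{47805428}$ ($H = 13178 \left(- \frac{1}{6472}\right) + 5023 \cdot \frac{1}{14773} = - \frac{6589}{3236} + \frac{5023}{14773} = - \frac{81084869}{47805428} \approx -1.6961$)
$k{\left(q,W \right)} = 20 + \frac{q}{3}$ ($k{\left(q,W \right)} = - \frac{-60 - q}{3} = 20 + \frac{q}{3}$)
$\frac{H}{30328} + \frac{48668}{k{\left(-209,K \right)}} = - \frac{81084869}{47805428 \cdot 30328} + \frac{48668}{20 + \frac{1}{3} \left(-209\right)} = \left(- \frac{81084869}{47805428}\right) \frac{1}{30328} + \frac{48668}{20 - \frac{209}{3}} = - \frac{81084869}{1449843020384} + \frac{48668}{- \frac{149}{3}} = - \frac{81084869}{1449843020384} + 48668 \left(- \frac{3}{149}\right) = - \frac{81084869}{1449843020384} - \frac{146004}{149} = - \frac{211682892429791017}{216026610037216}$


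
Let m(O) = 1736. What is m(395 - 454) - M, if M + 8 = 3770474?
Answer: -3768730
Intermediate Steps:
M = 3770466 (M = -8 + 3770474 = 3770466)
m(395 - 454) - M = 1736 - 1*3770466 = 1736 - 3770466 = -3768730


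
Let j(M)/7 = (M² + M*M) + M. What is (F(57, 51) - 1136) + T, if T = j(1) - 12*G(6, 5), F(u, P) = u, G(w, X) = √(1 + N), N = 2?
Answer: -1058 - 12*√3 ≈ -1078.8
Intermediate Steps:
G(w, X) = √3 (G(w, X) = √(1 + 2) = √3)
j(M) = 7*M + 14*M² (j(M) = 7*((M² + M*M) + M) = 7*((M² + M²) + M) = 7*(2*M² + M) = 7*(M + 2*M²) = 7*M + 14*M²)
T = 21 - 12*√3 (T = 7*1*(1 + 2*1) - 12*√3 = 7*1*(1 + 2) - 12*√3 = 7*1*3 - 12*√3 = 21 - 12*√3 ≈ 0.21539)
(F(57, 51) - 1136) + T = (57 - 1136) + (21 - 12*√3) = -1079 + (21 - 12*√3) = -1058 - 12*√3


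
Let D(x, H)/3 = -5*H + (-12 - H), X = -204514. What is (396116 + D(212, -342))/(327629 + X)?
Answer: 402236/123115 ≈ 3.2672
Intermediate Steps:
D(x, H) = -36 - 18*H (D(x, H) = 3*(-5*H + (-12 - H)) = 3*(-12 - 6*H) = -36 - 18*H)
(396116 + D(212, -342))/(327629 + X) = (396116 + (-36 - 18*(-342)))/(327629 - 204514) = (396116 + (-36 + 6156))/123115 = (396116 + 6120)*(1/123115) = 402236*(1/123115) = 402236/123115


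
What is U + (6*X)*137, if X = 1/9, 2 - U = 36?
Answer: 172/3 ≈ 57.333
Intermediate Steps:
U = -34 (U = 2 - 1*36 = 2 - 36 = -34)
X = ⅑ (X = 1*(⅑) = ⅑ ≈ 0.11111)
U + (6*X)*137 = -34 + (6*(⅑))*137 = -34 + (⅔)*137 = -34 + 274/3 = 172/3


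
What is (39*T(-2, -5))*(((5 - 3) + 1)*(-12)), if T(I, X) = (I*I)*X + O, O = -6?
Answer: 36504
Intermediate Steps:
T(I, X) = -6 + X*I² (T(I, X) = (I*I)*X - 6 = I²*X - 6 = X*I² - 6 = -6 + X*I²)
(39*T(-2, -5))*(((5 - 3) + 1)*(-12)) = (39*(-6 - 5*(-2)²))*(((5 - 3) + 1)*(-12)) = (39*(-6 - 5*4))*((2 + 1)*(-12)) = (39*(-6 - 20))*(3*(-12)) = (39*(-26))*(-36) = -1014*(-36) = 36504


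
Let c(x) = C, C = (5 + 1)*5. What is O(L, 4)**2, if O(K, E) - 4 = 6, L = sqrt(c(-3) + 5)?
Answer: 100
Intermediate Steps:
C = 30 (C = 6*5 = 30)
c(x) = 30
L = sqrt(35) (L = sqrt(30 + 5) = sqrt(35) ≈ 5.9161)
O(K, E) = 10 (O(K, E) = 4 + 6 = 10)
O(L, 4)**2 = 10**2 = 100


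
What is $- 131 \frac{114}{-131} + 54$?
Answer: $168$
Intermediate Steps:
$- 131 \frac{114}{-131} + 54 = - 131 \cdot 114 \left(- \frac{1}{131}\right) + 54 = \left(-131\right) \left(- \frac{114}{131}\right) + 54 = 114 + 54 = 168$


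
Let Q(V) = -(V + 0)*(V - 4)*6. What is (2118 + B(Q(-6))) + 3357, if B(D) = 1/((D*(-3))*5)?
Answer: 29565001/5400 ≈ 5475.0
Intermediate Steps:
Q(V) = -6*V*(-4 + V) (Q(V) = -V*(-4 + V)*6 = -6*V*(-4 + V))
B(D) = -1/(15*D) (B(D) = 1/(-3*D*5) = 1/(-15*D) = -1/(15*D))
(2118 + B(Q(-6))) + 3357 = (2118 - (-1/(36*(4 - 1*(-6))))/15) + 3357 = (2118 - (-1/(36*(4 + 6)))/15) + 3357 = (2118 - 1/(15*(6*(-6)*10))) + 3357 = (2118 - 1/15/(-360)) + 3357 = (2118 - 1/15*(-1/360)) + 3357 = (2118 + 1/5400) + 3357 = 11437201/5400 + 3357 = 29565001/5400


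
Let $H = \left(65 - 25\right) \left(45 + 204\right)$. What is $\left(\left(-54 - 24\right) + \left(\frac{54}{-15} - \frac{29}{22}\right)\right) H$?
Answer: $- \frac{9084516}{11} \approx -8.2587 \cdot 10^{5}$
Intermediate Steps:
$H = 9960$ ($H = 40 \cdot 249 = 9960$)
$\left(\left(-54 - 24\right) + \left(\frac{54}{-15} - \frac{29}{22}\right)\right) H = \left(\left(-54 - 24\right) + \left(\frac{54}{-15} - \frac{29}{22}\right)\right) 9960 = \left(-78 + \left(54 \left(- \frac{1}{15}\right) - \frac{29}{22}\right)\right) 9960 = \left(-78 - \frac{541}{110}\right) 9960 = \left(- \frac{9121}{110}\right) 9960 = - \frac{9084516}{11}$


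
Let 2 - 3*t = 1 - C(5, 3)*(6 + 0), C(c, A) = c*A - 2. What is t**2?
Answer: 6241/9 ≈ 693.44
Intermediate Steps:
C(c, A) = -2 + A*c (C(c, A) = A*c - 2 = -2 + A*c)
t = 79/3 (t = 2/3 - (1 - (-2 + 3*5)*(6 + 0))/3 = 2/3 - (1 - (-2 + 15)*6)/3 = 2/3 - (1 - 13*6)/3 = 2/3 - (1 - 1*78)/3 = 2/3 - (1 - 78)/3 = 2/3 - 1/3*(-77) = 2/3 + 77/3 = 79/3 ≈ 26.333)
t**2 = (79/3)**2 = 6241/9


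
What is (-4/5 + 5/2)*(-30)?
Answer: -51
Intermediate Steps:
(-4/5 + 5/2)*(-30) = (17/10)*(-30) = -51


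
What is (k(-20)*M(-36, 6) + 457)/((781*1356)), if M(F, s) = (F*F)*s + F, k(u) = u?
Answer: -154343/1059036 ≈ -0.14574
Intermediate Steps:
M(F, s) = F + s*F**2 (M(F, s) = F**2*s + F = s*F**2 + F = F + s*F**2)
(k(-20)*M(-36, 6) + 457)/((781*1356)) = (-(-720)*(1 - 36*6) + 457)/((781*1356)) = (-(-720)*(1 - 216) + 457)/1059036 = (-(-720)*(-215) + 457)*(1/1059036) = (-20*7740 + 457)*(1/1059036) = (-154800 + 457)*(1/1059036) = -154343*1/1059036 = -154343/1059036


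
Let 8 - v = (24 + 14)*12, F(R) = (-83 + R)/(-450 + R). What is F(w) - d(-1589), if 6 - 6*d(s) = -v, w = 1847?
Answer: 314029/4191 ≈ 74.929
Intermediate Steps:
F(R) = (-83 + R)/(-450 + R)
v = -448 (v = 8 - (24 + 14)*12 = 8 - 38*12 = 8 - 1*456 = 8 - 456 = -448)
d(s) = -221/3 (d(s) = 1 - (-1)*(-448)/6 = 1 - ⅙*448 = 1 - 224/3 = -221/3)
F(w) - d(-1589) = (-83 + 1847)/(-450 + 1847) - 1*(-221/3) = 1764/1397 + 221/3 = 314029/4191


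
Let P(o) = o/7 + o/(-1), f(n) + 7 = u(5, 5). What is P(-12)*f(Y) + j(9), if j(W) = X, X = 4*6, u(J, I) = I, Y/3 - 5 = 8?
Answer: 24/7 ≈ 3.4286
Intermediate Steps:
Y = 39 (Y = 15 + 3*8 = 15 + 24 = 39)
f(n) = -2 (f(n) = -7 + 5 = -2)
P(o) = -6*o/7 (P(o) = o*(1/7) + o*(-1) = o/7 - o = -6*o/7)
X = 24
j(W) = 24
P(-12)*f(Y) + j(9) = -6/7*(-12)*(-2) + 24 = (72/7)*(-2) + 24 = -144/7 + 24 = 24/7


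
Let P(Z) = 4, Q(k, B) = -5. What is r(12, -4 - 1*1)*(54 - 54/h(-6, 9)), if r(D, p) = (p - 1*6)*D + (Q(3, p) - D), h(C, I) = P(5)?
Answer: -12069/2 ≈ -6034.5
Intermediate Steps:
h(C, I) = 4
r(D, p) = -5 - D + D*(-6 + p) (r(D, p) = (p - 1*6)*D + (-5 - D) = (p - 6)*D + (-5 - D) = (-6 + p)*D + (-5 - D) = D*(-6 + p) + (-5 - D) = -5 - D + D*(-6 + p))
r(12, -4 - 1*1)*(54 - 54/h(-6, 9)) = (-5 - 7*12 + 12*(-4 - 1*1))*(54 - 54/4) = (-5 - 84 + 12*(-4 - 1))*(54 - 54*¼) = (-5 - 84 + 12*(-5))*(54 - 27/2) = (-5 - 84 - 60)*(81/2) = -149*81/2 = -12069/2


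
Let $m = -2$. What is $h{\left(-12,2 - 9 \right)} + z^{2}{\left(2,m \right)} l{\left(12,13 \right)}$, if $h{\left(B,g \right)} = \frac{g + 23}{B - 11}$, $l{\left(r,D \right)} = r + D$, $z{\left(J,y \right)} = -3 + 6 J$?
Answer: $\frac{46559}{23} \approx 2024.3$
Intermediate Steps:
$l{\left(r,D \right)} = D + r$
$h{\left(B,g \right)} = \frac{23 + g}{-11 + B}$
$h{\left(-12,2 - 9 \right)} + z^{2}{\left(2,m \right)} l{\left(12,13 \right)} = \frac{23 + \left(2 - 9\right)}{-11 - 12} + \left(-3 + 6 \cdot 2\right)^{2} \left(13 + 12\right) = \frac{23 + \left(2 - 9\right)}{-23} + \left(-3 + 12\right)^{2} \cdot 25 = - \frac{23 - 7}{23} + 9^{2} \cdot 25 = \left(- \frac{1}{23}\right) 16 + 81 \cdot 25 = - \frac{16}{23} + 2025 = \frac{46559}{23}$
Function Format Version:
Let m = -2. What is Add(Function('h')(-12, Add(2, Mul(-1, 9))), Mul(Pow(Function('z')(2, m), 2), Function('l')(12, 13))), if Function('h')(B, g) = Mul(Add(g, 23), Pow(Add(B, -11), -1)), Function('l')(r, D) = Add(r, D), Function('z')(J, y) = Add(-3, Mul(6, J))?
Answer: Rational(46559, 23) ≈ 2024.3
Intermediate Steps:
Function('l')(r, D) = Add(D, r)
Function('h')(B, g) = Mul(Pow(Add(-11, B), -1), Add(23, g)) (Function('h')(B, g) = Mul(Add(23, g), Pow(Add(-11, B), -1)) = Mul(Pow(Add(-11, B), -1), Add(23, g)))
Add(Function('h')(-12, Add(2, Mul(-1, 9))), Mul(Pow(Function('z')(2, m), 2), Function('l')(12, 13))) = Add(Mul(Pow(Add(-11, -12), -1), Add(23, Add(2, Mul(-1, 9)))), Mul(Pow(Add(-3, Mul(6, 2)), 2), Add(13, 12))) = Add(Mul(Pow(-23, -1), Add(23, Add(2, -9))), Mul(Pow(Add(-3, 12), 2), 25)) = Add(Mul(Rational(-1, 23), Add(23, -7)), Mul(Pow(9, 2), 25)) = Add(Mul(Rational(-1, 23), 16), Mul(81, 25)) = Add(Rational(-16, 23), 2025) = Rational(46559, 23)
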